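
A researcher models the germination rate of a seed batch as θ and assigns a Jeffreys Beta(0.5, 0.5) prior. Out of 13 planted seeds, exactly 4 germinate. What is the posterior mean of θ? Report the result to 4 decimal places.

Posterior mean ≈ 0.3214

The binomial likelihood is conjugate to the Beta prior: with 4 successes and 9 failures, the posterior is Beta(0.5+4, 0.5+9) = Beta(4.5, 9.5).
Posterior mean = α/(α+β) = 4.5/14 = 0.3214.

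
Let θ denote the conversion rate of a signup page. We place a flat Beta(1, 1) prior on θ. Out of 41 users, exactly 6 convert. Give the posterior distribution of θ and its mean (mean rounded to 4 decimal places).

Posterior: Beta(7, 36); mean ≈ 0.1628

Observing 6 successes and 35 failures updates Beta(1, 1) by adding the success and failure counts to the two shape parameters: α = 1+6 = 7, β = 1+35 = 36.
E[θ | data] = 7/(7+36) = 0.1628.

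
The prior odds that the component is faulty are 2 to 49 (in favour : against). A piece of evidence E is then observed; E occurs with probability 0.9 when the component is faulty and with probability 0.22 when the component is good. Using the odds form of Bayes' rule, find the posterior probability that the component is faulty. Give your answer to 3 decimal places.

Prior odds = 2/49 = 0.040816. In log-odds, ln(0.040816) = -3.1987.
Add log likelihood ratio: ln(4.0909) = 1.4088.
Posterior log-odds = -1.7899, so posterior odds = exp(-1.7899) = 0.16698. Converting, P(H|E) = 0.16698/1.1670 = 0.143.

Posterior probability ≈ 0.143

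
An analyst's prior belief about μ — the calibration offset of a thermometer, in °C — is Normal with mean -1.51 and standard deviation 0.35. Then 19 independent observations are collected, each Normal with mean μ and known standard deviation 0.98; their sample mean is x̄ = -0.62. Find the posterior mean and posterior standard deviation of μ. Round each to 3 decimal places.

Posterior mean ≈ -0.880; posterior SD ≈ 0.189

With known σ, the Normal prior is conjugate. Weight on the data is w = (n/σ²)/(n/σ² + 1/τ₀²) = 19.7834/(19.7834+8.16327) = 0.70790.
Posterior mean = w·x̄ + (1−w)·μ₀ = 0.70790·-0.62 + 0.29210·-1.51 = -0.880. Posterior variance = 1/(19.7834+8.16327) = 0.0357824, so SD = 0.189.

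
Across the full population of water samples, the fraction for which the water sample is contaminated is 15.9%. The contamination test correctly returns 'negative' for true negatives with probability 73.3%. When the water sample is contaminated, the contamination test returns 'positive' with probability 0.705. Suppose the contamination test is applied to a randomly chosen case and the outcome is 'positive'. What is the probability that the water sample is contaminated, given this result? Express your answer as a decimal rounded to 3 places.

P(H | E) ≈ 0.333

Let H be the event that the water sample is contaminated. P(H) = 0.159, so P(¬H) = 0.841. With E the 'positive' result, P(E|H) = 0.705 and P(E|¬H) = 0.267.
P(E) = 0.705·0.159 + 0.267·0.841 = 0.11210 + 0.22455 = 0.33664.
By Bayes' theorem, P(H|E) = 0.11210 / 0.33664 = 0.333.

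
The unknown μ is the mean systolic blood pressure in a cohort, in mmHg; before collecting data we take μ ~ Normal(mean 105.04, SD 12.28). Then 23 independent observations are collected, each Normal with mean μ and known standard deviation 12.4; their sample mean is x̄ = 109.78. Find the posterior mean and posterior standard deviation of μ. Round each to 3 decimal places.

Posterior mean ≈ 109.579; posterior SD ≈ 2.530

With known σ, the Normal prior is conjugate. Weight on the data is w = (n/σ²)/(n/σ² + 1/τ₀²) = 0.149584/(0.149584+0.00663137) = 0.95755.
Posterior mean = w·x̄ + (1−w)·μ₀ = 0.95755·109.78 + 0.042450·105.04 = 109.579. Posterior variance = 1/(0.149584+0.00663137) = 6.40143, so SD = 2.530.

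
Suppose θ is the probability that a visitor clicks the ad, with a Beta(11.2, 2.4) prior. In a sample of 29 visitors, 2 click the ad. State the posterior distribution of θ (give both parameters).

Posterior: Beta(13.2, 29.4)

The binomial likelihood is conjugate to the Beta prior: with 2 successes and 27 failures, the posterior is Beta(11.2+2, 2.4+27) = Beta(13.2, 29.4).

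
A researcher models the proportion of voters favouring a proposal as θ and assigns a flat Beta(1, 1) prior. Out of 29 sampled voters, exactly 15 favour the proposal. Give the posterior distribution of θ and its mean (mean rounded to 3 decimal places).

Observing 15 successes and 14 failures updates Beta(1, 1) by adding the success and failure counts to the two shape parameters: α = 1+15 = 16, β = 1+14 = 15.
Posterior mean = α/(α+β) = 16/31 = 0.516.

Posterior: Beta(16, 15); mean ≈ 0.516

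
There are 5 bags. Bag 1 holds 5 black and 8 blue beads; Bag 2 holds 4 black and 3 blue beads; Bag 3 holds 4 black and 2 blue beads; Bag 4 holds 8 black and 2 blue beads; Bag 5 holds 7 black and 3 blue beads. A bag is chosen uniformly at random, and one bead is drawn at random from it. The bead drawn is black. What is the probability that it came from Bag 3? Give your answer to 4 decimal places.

Posterior probability ≈ 0.2135

P(black|Bag 1) = 0.3846; P(black|Bag 2) = 0.5714; P(black|Bag 3) = 0.6667; P(black|Bag 4) = 0.8; P(black|Bag 5) = 0.7.
Prior × likelihood for each source: 0.2·0.3846=0.07692, 0.2·0.5714=0.1143, 0.2·0.6667=0.1333, 0.2·0.8=0.1600, 0.2·0.7=0.1400. Summing gives P(black) = 0.62454.
P(Bag 3 | black) = 0.1333 / 0.62454 = 0.2135.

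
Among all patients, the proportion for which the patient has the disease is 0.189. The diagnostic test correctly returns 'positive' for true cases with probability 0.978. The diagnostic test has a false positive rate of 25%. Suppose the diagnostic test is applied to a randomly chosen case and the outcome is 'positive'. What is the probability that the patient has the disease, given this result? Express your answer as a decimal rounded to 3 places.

Let H be the event that the patient has the disease. P(H) = 0.189, so P(¬H) = 0.811. With E the 'positive' result, P(E|H) = 0.978 and P(E|¬H) = 0.25.
P(E) = 0.978·0.189 + 0.25·0.811 = 0.18484 + 0.20275 = 0.38759.
By Bayes' theorem, P(H|E) = 0.18484 / 0.38759 = 0.477.

P(H | E) ≈ 0.477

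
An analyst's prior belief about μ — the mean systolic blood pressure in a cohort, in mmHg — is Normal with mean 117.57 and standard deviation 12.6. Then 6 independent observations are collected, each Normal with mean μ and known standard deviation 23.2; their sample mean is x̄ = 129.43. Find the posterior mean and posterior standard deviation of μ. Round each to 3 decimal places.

Posterior mean ≈ 125.148; posterior SD ≈ 7.571

Prior precision 1/τ₀² = 1/12.6² = 0.00629882; data precision n/σ² = 6/23.2² = 0.0111474.
Posterior precision = 0.00629882 + 0.0111474 = 0.0174463, giving posterior SD = 1/√0.0174463 = 7.571.
Posterior mean = (0.00629882·117.57 + 0.0111474·129.43) / 0.0174463 = 125.148.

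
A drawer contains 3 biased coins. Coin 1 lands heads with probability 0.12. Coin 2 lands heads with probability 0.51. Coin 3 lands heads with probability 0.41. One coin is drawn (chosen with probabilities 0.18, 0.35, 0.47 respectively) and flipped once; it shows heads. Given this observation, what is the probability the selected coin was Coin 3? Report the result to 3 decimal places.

P(heads|C1) = 0.12; P(heads|C2) = 0.51; P(heads|C3) = 0.41.
Prior × likelihood for each source: 0.18·0.12=0.02160, 0.35·0.51=0.1785, 0.47·0.41=0.1927. Summing gives P(heads) = 0.39280.
P(Coin 3 | heads) = 0.1927 / 0.39280 = 0.491.

Posterior probability ≈ 0.491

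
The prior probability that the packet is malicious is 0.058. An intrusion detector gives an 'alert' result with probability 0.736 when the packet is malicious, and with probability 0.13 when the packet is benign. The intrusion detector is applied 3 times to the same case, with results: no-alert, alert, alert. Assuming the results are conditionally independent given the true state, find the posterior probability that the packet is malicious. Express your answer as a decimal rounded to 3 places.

With H the event that the packet is malicious, the joint likelihood of the observed sequence is P(data|H) = 0.264·0.736·0.736 = 0.14301 and P(data|¬H) = 0.87·0.13·0.13 = 0.014703.
Bayes: P(H|data) = 0.058·0.14301 / (0.058·0.14301 + 0.942·0.014703) = 0.0082944/0.022145 = 0.3746.

Posterior P(H) ≈ 0.375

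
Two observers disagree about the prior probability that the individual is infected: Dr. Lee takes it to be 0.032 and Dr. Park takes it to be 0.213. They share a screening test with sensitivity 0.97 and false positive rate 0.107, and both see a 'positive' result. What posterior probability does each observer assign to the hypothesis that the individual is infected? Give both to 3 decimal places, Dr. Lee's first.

Dr. Lee: 0.231; Dr. Park: 0.710

The likelihood ratio for a 'positive' result is 0.97/0.107 = 9.0654.
Dr. Lee: prior odds 0.032/0.968 = 0.033058; posterior odds 0.29968; posterior probability 0.231.
Dr. Park: prior odds 0.213/0.787 = 0.27065; posterior odds 2.4535; posterior probability 0.710.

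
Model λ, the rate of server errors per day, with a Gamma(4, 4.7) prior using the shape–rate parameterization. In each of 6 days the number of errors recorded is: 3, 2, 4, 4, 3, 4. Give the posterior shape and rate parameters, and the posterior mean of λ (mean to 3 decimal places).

Posterior: Gamma(shape=24, rate=10.7); mean ≈ 2.243

Total count ∑xᵢ = 20 over n = 6 days.
Gamma is conjugate to the Poisson likelihood: posterior is Gamma(shape = 4+20 = 24, rate = 4.7+6 = 10.7).
Posterior mean = shape/rate = 24/10.7 = 2.243.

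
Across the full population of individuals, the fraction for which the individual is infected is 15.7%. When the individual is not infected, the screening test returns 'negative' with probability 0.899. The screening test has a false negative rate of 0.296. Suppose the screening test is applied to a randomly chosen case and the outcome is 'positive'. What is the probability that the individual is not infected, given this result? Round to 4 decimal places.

P(¬H | E) ≈ 0.4351

Let H be the event that the individual is infected. P(H) = 0.157, so P(¬H) = 0.843. With E the 'positive' result, P(E|H) = 0.704 and P(E|¬H) = 0.101.
P(E) = 0.704·0.157 + 0.101·0.843 = 0.11053 + 0.085143 = 0.19567.
By Bayes' theorem, P(H|E) = 0.11053 / 0.19567 = 0.5649. Hence P(¬H|E) = 1 − 0.5649 = 0.4351.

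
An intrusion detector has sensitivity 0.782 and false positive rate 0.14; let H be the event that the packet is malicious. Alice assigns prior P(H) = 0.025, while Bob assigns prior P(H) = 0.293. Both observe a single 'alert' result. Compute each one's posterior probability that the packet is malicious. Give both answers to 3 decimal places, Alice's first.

Alice: 0.125; Bob: 0.698

P('+'|H) = 0.782, P('+'|¬H) = 0.14.
Alice: numerator 0.782·0.025 = 0.019550; evidence = 0.019550+0.14·0.975 = 0.15605; posterior = 0.125.
Bob: numerator 0.782·0.293 = 0.22913; evidence = 0.22913+0.14·0.707 = 0.32811; posterior = 0.698.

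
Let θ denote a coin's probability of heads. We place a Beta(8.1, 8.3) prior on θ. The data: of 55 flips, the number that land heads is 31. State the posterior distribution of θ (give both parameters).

Posterior: Beta(39.1, 32.3)

Observing 31 successes and 24 failures updates Beta(8.1, 8.3) by adding the success and failure counts to the two shape parameters: α = 8.1+31 = 39.1, β = 8.3+24 = 32.3.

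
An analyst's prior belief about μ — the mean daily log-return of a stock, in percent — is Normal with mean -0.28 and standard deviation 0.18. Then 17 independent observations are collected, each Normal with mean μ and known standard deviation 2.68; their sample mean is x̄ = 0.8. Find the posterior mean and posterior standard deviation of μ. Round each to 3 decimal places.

Prior precision 1/τ₀² = 1/0.18² = 30.8642; data precision n/σ² = 17/2.68² = 2.36690.
Posterior precision = 30.8642 + 2.36690 = 33.2311, giving posterior SD = 1/√33.2311 = 0.173.
Posterior mean = (30.8642·-0.28 + 2.36690·0.8) / 33.2311 = -0.203.

Posterior mean ≈ -0.203; posterior SD ≈ 0.173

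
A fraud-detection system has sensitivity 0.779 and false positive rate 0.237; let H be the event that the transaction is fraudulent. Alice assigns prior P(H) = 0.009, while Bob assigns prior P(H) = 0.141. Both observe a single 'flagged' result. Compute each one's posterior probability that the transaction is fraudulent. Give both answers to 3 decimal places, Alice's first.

Alice: 0.029; Bob: 0.350

The likelihood ratio for a 'flagged' result is 0.779/0.237 = 3.2869.
Alice: prior odds 0.009/0.991 = 0.0090817; posterior odds 0.029851; posterior probability 0.029.
Bob: prior odds 0.141/0.859 = 0.16414; posterior odds 0.53953; posterior probability 0.350.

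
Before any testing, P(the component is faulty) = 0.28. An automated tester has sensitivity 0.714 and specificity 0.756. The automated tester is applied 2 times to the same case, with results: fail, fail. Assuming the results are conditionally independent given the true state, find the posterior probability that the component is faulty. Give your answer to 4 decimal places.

Posterior P(H) ≈ 0.7691

With H the event that the component is faulty, the joint likelihood of the observed sequence is P(data|H) = 0.714·0.714 = 0.50980 and P(data|¬H) = 0.244·0.244 = 0.059536.
Bayes: P(H|data) = 0.28·0.50980 / (0.28·0.50980 + 0.72·0.059536) = 0.14274/0.18561 = 0.7691.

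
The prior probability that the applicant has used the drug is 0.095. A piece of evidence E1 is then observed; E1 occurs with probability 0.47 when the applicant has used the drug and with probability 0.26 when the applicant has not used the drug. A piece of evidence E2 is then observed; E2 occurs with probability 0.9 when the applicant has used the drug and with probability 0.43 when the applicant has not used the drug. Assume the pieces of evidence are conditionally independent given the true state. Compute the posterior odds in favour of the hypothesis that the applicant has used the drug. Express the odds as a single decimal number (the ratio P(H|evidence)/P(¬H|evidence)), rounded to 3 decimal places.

Posterior odds ≈ 0.397

Prior odds = 0.095/(1−0.095) = 0.10497. In log-odds, ln(0.10497) = -2.2541.
Add log likelihood ratios: ln(1.8077) + ln(2.0930) = 1.3307.
Posterior log-odds = -0.92340, so posterior odds = exp(-0.92340) = 0.39717.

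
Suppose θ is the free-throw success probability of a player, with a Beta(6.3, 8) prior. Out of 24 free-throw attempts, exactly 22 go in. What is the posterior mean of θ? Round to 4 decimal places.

Observing 22 successes and 2 failures updates Beta(6.3, 8) by adding the success and failure counts to the two shape parameters: α = 6.3+22 = 28.3, β = 8+2 = 10.
E[θ | data] = 28.3/(28.3+10) = 0.7389.

Posterior mean ≈ 0.7389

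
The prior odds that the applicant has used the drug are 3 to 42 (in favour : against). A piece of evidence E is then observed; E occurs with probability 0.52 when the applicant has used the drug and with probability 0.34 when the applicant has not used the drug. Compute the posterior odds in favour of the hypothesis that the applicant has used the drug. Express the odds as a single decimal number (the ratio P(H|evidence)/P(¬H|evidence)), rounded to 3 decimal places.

Prior odds = 3/42 = 0.071429. In log-odds, ln(0.071429) = -2.6391.
Add log likelihood ratio: ln(1.5294) = 0.42488.
Posterior log-odds = -2.2142, so posterior odds = exp(-2.2142) = 0.10924.

Posterior odds ≈ 0.109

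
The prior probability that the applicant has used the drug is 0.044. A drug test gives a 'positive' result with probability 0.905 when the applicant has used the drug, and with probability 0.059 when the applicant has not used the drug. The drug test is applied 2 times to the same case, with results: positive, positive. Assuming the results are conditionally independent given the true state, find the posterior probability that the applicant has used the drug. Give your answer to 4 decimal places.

Posterior P(H) ≈ 0.9155

Let H be the event that the applicant has used the drug; start with P(H) = 0.044. P('positive'|H) = 0.905, P('positive'|¬H) = 0.059.
Update on result 1 ('positive'): P(H) ← 0.905·0.0440 / (0.905·0.0440 + 0.059·0.9560) = 0.039820/0.096224 = 0.4138.
Update on result 2 ('positive'): P(H) ← 0.905·0.4138 / (0.905·0.4138 + 0.059·0.5862) = 0.37451/0.40910 = 0.9155.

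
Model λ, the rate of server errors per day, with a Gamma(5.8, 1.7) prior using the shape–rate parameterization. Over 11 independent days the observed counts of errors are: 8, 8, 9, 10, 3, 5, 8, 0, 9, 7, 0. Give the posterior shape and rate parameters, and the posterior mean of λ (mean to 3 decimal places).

Posterior: Gamma(shape=72.8, rate=12.7); mean ≈ 5.732

The Poisson likelihood adds the total count to the shape and the number of exposure periods to the rate. Here ∑xᵢ = 67 and n = 11, so shape 5.8→72.8 and rate 1.7→12.7.
Posterior mean = shape/rate = 72.8/12.7 = 5.732.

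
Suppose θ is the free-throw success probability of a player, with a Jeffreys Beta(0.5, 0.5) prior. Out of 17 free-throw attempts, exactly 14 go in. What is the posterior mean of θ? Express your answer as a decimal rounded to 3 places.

Observing 14 successes and 3 failures updates Beta(0.5, 0.5) by adding the success and failure counts to the two shape parameters: α = 0.5+14 = 14.5, β = 0.5+3 = 3.5.
E[θ | data] = 14.5/(14.5+3.5) = 0.806.

Posterior mean ≈ 0.806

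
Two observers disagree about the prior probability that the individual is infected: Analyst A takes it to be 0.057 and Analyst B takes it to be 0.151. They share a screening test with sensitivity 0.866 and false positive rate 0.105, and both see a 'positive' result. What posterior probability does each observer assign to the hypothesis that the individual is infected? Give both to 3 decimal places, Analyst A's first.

P('+'|H) = 0.866, P('+'|¬H) = 0.105.
Analyst A: numerator 0.866·0.057 = 0.049362; evidence = 0.049362+0.105·0.943 = 0.14838; posterior = 0.333.
Analyst B: numerator 0.866·0.151 = 0.13077; evidence = 0.13077+0.105·0.849 = 0.21991; posterior = 0.595.

Analyst A: 0.333; Analyst B: 0.595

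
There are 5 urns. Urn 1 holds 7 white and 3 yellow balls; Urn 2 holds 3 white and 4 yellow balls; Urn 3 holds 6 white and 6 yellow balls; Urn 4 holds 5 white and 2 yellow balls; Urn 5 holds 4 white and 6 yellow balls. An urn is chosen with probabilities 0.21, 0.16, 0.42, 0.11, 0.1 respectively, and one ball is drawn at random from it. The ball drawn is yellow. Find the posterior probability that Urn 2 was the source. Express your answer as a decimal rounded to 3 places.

Posterior probability ≈ 0.201

P(yellow|Urn 1) = 0.3; P(yellow|Urn 2) = 0.5714; P(yellow|Urn 3) = 0.5; P(yellow|Urn 4) = 0.2857; P(yellow|Urn 5) = 0.6.
Prior × likelihood for each source: 0.21·0.3=0.06300, 0.16·0.5714=0.09143, 0.42·0.5=0.2100, 0.11·0.2857=0.03143, 0.1·0.6=0.06000. Summing gives P(yellow) = 0.45586.
P(Urn 2 | yellow) = 0.09143 / 0.45586 = 0.201.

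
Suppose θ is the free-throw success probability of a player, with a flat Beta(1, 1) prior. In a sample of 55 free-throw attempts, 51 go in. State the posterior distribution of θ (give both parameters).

Posterior: Beta(52, 5)

Observing 51 successes and 4 failures updates Beta(1, 1) by adding the success and failure counts to the two shape parameters: α = 1+51 = 52, β = 1+4 = 5.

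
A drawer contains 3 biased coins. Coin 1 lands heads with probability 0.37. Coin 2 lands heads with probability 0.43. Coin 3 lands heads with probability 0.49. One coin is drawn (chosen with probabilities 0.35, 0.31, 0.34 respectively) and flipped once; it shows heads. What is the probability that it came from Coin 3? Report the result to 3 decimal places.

P(heads|C1) = 0.37; P(heads|C2) = 0.43; P(heads|C3) = 0.49.
Prior × likelihood for each source: 0.35·0.37=0.1295, 0.31·0.43=0.1333, 0.34·0.49=0.1666. Summing gives P(heads) = 0.42940.
P(Coin 3 | heads) = 0.1666 / 0.42940 = 0.388.

Posterior probability ≈ 0.388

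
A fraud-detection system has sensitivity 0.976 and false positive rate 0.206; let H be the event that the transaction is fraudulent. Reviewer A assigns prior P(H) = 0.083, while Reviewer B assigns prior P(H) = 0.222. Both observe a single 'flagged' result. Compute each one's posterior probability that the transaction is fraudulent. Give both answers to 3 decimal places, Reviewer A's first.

P('+'|H) = 0.976, P('+'|¬H) = 0.206.
Reviewer A: numerator 0.976·0.083 = 0.081008; evidence = 0.081008+0.206·0.917 = 0.26991; posterior = 0.300.
Reviewer B: numerator 0.976·0.222 = 0.21667; evidence = 0.21667+0.206·0.778 = 0.37694; posterior = 0.575.

Reviewer A: 0.300; Reviewer B: 0.575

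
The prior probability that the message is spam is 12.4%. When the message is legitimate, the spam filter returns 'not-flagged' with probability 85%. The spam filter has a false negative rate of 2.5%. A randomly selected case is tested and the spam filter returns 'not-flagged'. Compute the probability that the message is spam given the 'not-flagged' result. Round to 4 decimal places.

P(H | E) ≈ 0.0041

Let H be the event that the message is spam. P(H) = 0.124, so P(¬H) = 0.876. With E the 'not-flagged' result, P(E|H) = 0.025 and P(E|¬H) = 0.85.
P(E) = 0.025·0.124 + 0.85·0.876 = 0.0031000 + 0.74460 = 0.74770.
By Bayes' theorem, P(H|E) = 0.0031000 / 0.74770 = 0.0041.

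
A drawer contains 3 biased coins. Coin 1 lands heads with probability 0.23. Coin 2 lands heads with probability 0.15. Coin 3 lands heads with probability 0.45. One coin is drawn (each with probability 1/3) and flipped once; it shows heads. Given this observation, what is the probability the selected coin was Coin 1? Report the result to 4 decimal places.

Tabulate prior·likelihood by source: [1] prior 0.333333, lik 0.23, product 0.07667; [2] prior 0.333333, lik 0.15, product 0.05000; [3] prior 0.333333, lik 0.45, product 0.1500.
Normalizing constant = 0.27667; the posterior for Coin 1 is its product over the sum, 0.07667/0.27667 = 0.2771.

Posterior probability ≈ 0.2771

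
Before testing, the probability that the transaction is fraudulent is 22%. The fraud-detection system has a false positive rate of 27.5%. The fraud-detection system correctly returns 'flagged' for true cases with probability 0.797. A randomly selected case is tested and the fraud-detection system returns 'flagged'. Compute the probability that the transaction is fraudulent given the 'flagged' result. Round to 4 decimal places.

P(H | E) ≈ 0.4498

Let H be the event that the transaction is fraudulent. P(H) = 0.22, so P(¬H) = 0.78. With E the 'flagged' result, P(E|H) = 0.797 and P(E|¬H) = 0.275.
P(E) = 0.797·0.22 + 0.275·0.78 = 0.17534 + 0.21450 = 0.38984.
By Bayes' theorem, P(H|E) = 0.17534 / 0.38984 = 0.4498.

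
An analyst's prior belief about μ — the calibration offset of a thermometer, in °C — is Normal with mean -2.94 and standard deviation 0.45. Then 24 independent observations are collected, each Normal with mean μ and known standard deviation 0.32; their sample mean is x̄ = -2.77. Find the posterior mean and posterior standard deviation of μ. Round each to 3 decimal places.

Posterior mean ≈ -2.774; posterior SD ≈ 0.065

Prior precision 1/τ₀² = 1/0.45² = 4.93827; data precision n/σ² = 24/0.32² = 234.375.
Posterior precision = 4.93827 + 234.375 = 239.313, giving posterior SD = 1/√239.313 = 0.065.
Posterior mean = (4.93827·-2.94 + 234.375·-2.77) / 239.313 = -2.774.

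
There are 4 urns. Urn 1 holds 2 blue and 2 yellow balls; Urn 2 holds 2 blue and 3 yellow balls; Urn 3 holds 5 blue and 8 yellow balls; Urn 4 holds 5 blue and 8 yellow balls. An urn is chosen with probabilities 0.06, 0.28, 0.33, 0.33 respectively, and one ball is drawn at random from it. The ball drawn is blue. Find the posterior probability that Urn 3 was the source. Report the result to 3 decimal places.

Posterior probability ≈ 0.321

Tabulate prior·likelihood by source: [1] prior 0.06, lik 0.5, product 0.03000; [2] prior 0.28, lik 0.4, product 0.1120; [3] prior 0.33, lik 0.3846, product 0.1269; [4] prior 0.33, lik 0.3846, product 0.1269.
Normalizing constant = 0.39585; the posterior for Urn 3 is its product over the sum, 0.1269/0.39585 = 0.321.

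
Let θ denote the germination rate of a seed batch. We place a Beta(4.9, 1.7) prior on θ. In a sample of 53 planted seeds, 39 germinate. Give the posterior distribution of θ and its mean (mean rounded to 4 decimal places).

Posterior: Beta(43.9, 15.7); mean ≈ 0.7366

The binomial likelihood is conjugate to the Beta prior: with 39 successes and 14 failures, the posterior is Beta(4.9+39, 1.7+14) = Beta(43.9, 15.7).
Posterior mean = α/(α+β) = 43.9/59.6 = 0.7366.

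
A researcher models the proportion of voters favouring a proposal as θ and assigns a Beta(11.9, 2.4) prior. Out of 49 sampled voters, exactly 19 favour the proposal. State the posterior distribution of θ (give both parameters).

Observing 19 successes and 30 failures updates Beta(11.9, 2.4) by adding the success and failure counts to the two shape parameters: α = 11.9+19 = 30.9, β = 2.4+30 = 32.4.

Posterior: Beta(30.9, 32.4)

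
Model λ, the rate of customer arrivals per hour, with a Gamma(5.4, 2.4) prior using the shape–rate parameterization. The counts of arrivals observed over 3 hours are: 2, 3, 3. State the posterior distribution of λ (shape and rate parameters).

Posterior: Gamma(shape=13.4, rate=5.4)

The Poisson likelihood adds the total count to the shape and the number of exposure periods to the rate. Here ∑xᵢ = 8 and n = 3, so shape 5.4→13.4 and rate 2.4→5.4.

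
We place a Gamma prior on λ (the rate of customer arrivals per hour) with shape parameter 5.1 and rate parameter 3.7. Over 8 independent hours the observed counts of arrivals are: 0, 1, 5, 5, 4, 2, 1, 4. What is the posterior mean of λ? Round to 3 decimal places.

Posterior mean ≈ 2.316

The Poisson likelihood adds the total count to the shape and the number of exposure periods to the rate. Here ∑xᵢ = 22 and n = 8, so shape 5.1→27.1 and rate 3.7→11.7.
E[λ | data] = 27.1/11.7 = 2.316.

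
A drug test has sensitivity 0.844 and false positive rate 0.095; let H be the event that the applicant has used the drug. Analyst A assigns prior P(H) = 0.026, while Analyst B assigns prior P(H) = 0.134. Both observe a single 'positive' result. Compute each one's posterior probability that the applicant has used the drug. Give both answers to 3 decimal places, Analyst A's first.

Analyst A: 0.192; Analyst B: 0.579

The likelihood ratio for a 'positive' result is 0.844/0.095 = 8.8842.
Analyst A: prior odds 0.026/0.974 = 0.026694; posterior odds 0.23716; posterior probability 0.192.
Analyst B: prior odds 0.134/0.866 = 0.15473; posterior odds 1.3747; posterior probability 0.579.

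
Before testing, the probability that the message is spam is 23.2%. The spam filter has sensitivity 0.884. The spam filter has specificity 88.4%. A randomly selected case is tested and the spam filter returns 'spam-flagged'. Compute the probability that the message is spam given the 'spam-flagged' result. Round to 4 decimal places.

P(H | E) ≈ 0.6972

Write H for 'the message is spam'. Prior odds H:¬H = 0.232/0.768 = 0.30208. For the 'spam-flagged' outcome, the likelihood ratio is 0.884/0.116 = 7.6207.
Posterior odds = 0.30208 × 7.6207 = 2.3021, so P(H|E) = 2.3021/(1+2.3021) = 0.6972.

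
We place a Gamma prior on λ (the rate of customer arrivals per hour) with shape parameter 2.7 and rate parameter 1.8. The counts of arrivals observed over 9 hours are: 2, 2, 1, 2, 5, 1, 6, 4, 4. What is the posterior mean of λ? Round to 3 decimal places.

The Poisson likelihood adds the total count to the shape and the number of exposure periods to the rate. Here ∑xᵢ = 27 and n = 9, so shape 2.7→29.7 and rate 1.8→10.8.
Posterior mean = shape/rate = 29.7/10.8 = 2.750.

Posterior mean ≈ 2.750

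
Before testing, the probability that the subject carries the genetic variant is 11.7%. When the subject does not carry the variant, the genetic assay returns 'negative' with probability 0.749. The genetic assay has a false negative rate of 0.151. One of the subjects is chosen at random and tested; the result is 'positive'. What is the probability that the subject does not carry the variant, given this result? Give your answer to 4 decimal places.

Write H for 'the subject carries the genetic variant'. Prior odds H:¬H = 0.117/0.883 = 0.13250. For the 'positive' outcome, the likelihood ratio is 0.849/0.251 = 3.3825.
Posterior odds = 0.13250 × 3.3825 = 0.44819, so P(H|E) = 0.44819/(1+0.44819) = 0.3095. Then P(¬H|E) = 1 − 0.3095 = 0.6905.

P(¬H | E) ≈ 0.6905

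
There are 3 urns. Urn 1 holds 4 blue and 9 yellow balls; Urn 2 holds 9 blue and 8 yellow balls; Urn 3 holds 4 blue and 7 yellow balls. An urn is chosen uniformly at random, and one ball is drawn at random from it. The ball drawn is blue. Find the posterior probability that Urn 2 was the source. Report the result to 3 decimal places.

Posterior probability ≈ 0.441

Tabulate prior·likelihood by source: [1] prior 0.333333, lik 0.3077, product 0.1026; [2] prior 0.333333, lik 0.5294, product 0.1765; [3] prior 0.333333, lik 0.3636, product 0.1212.
Normalizing constant = 0.40025; the posterior for Urn 2 is its product over the sum, 0.1765/0.40025 = 0.441.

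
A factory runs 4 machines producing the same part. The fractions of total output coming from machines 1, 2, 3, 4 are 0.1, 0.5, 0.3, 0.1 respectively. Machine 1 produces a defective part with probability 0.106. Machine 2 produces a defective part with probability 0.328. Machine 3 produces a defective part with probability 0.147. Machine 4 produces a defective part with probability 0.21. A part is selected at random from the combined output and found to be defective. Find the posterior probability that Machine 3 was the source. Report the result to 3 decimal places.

Posterior probability ≈ 0.184

P(defective|M1) = 0.106; P(defective|M2) = 0.328; P(defective|M3) = 0.147; P(defective|M4) = 0.21.
Prior × likelihood for each source: 0.1·0.106=0.01060, 0.5·0.328=0.1640, 0.3·0.147=0.04410, 0.1·0.21=0.02100. Summing gives P(defective) = 0.23970.
P(Machine 3 | defective) = 0.04410 / 0.23970 = 0.184.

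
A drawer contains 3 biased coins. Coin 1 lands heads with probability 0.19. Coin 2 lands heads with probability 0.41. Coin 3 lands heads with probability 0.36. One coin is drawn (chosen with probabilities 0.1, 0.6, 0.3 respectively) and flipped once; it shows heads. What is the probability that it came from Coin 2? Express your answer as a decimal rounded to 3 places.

Posterior probability ≈ 0.660

P(heads|C1) = 0.19; P(heads|C2) = 0.41; P(heads|C3) = 0.36.
Prior × likelihood for each source: 0.1·0.19=0.01900, 0.6·0.41=0.2460, 0.3·0.36=0.1080. Summing gives P(heads) = 0.37300.
P(Coin 2 | heads) = 0.2460 / 0.37300 = 0.660.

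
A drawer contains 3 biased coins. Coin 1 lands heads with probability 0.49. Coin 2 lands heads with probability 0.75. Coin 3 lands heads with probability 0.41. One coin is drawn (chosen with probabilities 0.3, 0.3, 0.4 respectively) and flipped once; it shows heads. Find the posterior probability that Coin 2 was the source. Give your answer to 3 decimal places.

Posterior probability ≈ 0.420

P(heads|C1) = 0.49; P(heads|C2) = 0.75; P(heads|C3) = 0.41.
Prior × likelihood for each source: 0.3·0.49=0.1470, 0.3·0.75=0.2250, 0.4·0.41=0.1640. Summing gives P(heads) = 0.53600.
P(Coin 2 | heads) = 0.2250 / 0.53600 = 0.420.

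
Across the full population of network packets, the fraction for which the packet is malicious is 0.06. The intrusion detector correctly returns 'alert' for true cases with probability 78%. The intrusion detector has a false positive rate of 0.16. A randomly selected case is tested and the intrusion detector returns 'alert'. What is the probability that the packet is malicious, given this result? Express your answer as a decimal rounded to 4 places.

Write H for 'the packet is malicious'. Prior odds H:¬H = 0.06/0.94 = 0.063830. For the 'alert' outcome, the likelihood ratio is 0.78/0.16 = 4.8750.
Posterior odds = 0.063830 × 4.8750 = 0.31117, so P(H|E) = 0.31117/(1+0.31117) = 0.2373.

P(H | E) ≈ 0.2373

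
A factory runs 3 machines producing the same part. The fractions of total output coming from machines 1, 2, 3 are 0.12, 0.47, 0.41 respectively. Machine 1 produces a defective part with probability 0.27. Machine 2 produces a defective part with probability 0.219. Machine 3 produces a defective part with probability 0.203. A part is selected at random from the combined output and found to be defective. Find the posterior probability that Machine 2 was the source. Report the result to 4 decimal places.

Posterior probability ≈ 0.4709

Tabulate prior·likelihood by source: [1] prior 0.12, lik 0.27, product 0.03240; [2] prior 0.47, lik 0.219, product 0.1029; [3] prior 0.41, lik 0.203, product 0.08323.
Normalizing constant = 0.21856; the posterior for Machine 2 is its product over the sum, 0.1029/0.21856 = 0.4709.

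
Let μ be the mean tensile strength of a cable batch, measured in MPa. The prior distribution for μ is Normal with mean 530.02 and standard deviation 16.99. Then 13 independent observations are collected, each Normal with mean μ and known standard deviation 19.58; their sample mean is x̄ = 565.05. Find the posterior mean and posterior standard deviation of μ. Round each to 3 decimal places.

Posterior mean ≈ 561.803; posterior SD ≈ 5.173

Prior precision 1/τ₀² = 1/16.99² = 0.00346428; data precision n/σ² = 13/19.58² = 0.0339092.
Posterior precision = 0.00346428 + 0.0339092 = 0.0373735, giving posterior SD = 1/√0.0373735 = 5.173.
Posterior mean = (0.00346428·530.02 + 0.0339092·565.05) / 0.0373735 = 561.803.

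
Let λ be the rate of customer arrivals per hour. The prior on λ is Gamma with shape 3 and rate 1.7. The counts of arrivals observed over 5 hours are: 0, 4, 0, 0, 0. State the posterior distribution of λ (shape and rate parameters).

Total count ∑xᵢ = 4 over n = 5 hours.
Gamma is conjugate to the Poisson likelihood: posterior is Gamma(shape = 3+4 = 7, rate = 1.7+5 = 6.7).

Posterior: Gamma(shape=7, rate=6.7)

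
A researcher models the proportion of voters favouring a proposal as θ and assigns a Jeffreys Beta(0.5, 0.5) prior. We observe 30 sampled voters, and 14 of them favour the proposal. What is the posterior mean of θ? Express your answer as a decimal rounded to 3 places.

Posterior mean ≈ 0.468

The binomial likelihood is conjugate to the Beta prior: with 14 successes and 16 failures, the posterior is Beta(0.5+14, 0.5+16) = Beta(14.5, 16.5).
Posterior mean = α/(α+β) = 14.5/31 = 0.468.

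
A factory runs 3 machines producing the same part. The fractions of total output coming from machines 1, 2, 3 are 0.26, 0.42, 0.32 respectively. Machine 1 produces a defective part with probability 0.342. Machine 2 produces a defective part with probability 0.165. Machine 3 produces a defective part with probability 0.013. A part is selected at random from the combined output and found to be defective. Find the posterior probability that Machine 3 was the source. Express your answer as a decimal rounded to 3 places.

Posterior probability ≈ 0.026

Tabulate prior·likelihood by source: [1] prior 0.26, lik 0.342, product 0.08892; [2] prior 0.42, lik 0.165, product 0.06930; [3] prior 0.32, lik 0.013, product 0.004160.
Normalizing constant = 0.16238; the posterior for Machine 3 is its product over the sum, 0.004160/0.16238 = 0.026.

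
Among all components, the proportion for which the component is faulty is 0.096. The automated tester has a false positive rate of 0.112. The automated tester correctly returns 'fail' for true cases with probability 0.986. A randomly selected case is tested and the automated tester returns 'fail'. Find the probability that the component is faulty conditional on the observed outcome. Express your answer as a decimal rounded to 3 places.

P(H | E) ≈ 0.483

Write H for 'the component is faulty'. Prior odds H:¬H = 0.096/0.904 = 0.10619. For the 'fail' outcome, the likelihood ratio is 0.986/0.112 = 8.8036.
Posterior odds = 0.10619 × 8.8036 = 0.93489, so P(H|E) = 0.93489/(1+0.93489) = 0.483.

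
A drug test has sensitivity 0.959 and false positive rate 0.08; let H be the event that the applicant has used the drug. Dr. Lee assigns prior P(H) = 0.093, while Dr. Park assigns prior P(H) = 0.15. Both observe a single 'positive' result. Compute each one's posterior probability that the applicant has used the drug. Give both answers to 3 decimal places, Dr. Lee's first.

Dr. Lee: 0.551; Dr. Park: 0.679

P('+'|H) = 0.959, P('+'|¬H) = 0.08.
Dr. Lee: numerator 0.959·0.093 = 0.089187; evidence = 0.089187+0.08·0.907 = 0.16175; posterior = 0.551.
Dr. Park: numerator 0.959·0.15 = 0.14385; evidence = 0.14385+0.08·0.85 = 0.21185; posterior = 0.679.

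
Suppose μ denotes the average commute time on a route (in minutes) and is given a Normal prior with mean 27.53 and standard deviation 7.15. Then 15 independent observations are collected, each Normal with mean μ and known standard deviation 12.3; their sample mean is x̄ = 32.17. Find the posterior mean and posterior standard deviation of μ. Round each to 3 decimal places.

With known σ, the Normal prior is conjugate. Weight on the data is w = (n/σ²)/(n/σ² + 1/τ₀²) = 0.0991473/(0.0991473+0.0195609) = 0.83522.
Posterior mean = w·x̄ + (1−w)·μ₀ = 0.83522·32.17 + 0.16478·27.53 = 31.405. Posterior variance = 1/(0.0991473+0.0195609) = 8.42402, so SD = 2.902.

Posterior mean ≈ 31.405; posterior SD ≈ 2.902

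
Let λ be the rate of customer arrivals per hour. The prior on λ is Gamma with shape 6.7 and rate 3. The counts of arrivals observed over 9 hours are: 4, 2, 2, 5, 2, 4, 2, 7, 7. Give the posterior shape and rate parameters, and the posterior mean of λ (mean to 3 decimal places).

Posterior: Gamma(shape=41.7, rate=12); mean ≈ 3.475

Total count ∑xᵢ = 35 over n = 9 hours.
Gamma is conjugate to the Poisson likelihood: posterior is Gamma(shape = 6.7+35 = 41.7, rate = 3+9 = 12).
Posterior mean = shape/rate = 41.7/12 = 3.475.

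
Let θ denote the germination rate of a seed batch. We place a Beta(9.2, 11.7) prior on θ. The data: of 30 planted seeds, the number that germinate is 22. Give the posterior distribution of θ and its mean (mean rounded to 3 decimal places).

Posterior: Beta(31.2, 19.7); mean ≈ 0.613

The binomial likelihood is conjugate to the Beta prior: with 22 successes and 8 failures, the posterior is Beta(9.2+22, 11.7+8) = Beta(31.2, 19.7).
E[θ | data] = 31.2/(31.2+19.7) = 0.613.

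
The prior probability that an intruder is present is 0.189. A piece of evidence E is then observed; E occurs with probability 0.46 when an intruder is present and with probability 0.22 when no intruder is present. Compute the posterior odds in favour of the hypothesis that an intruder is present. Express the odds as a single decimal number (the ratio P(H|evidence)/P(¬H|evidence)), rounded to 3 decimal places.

Posterior odds ≈ 0.487

Prior odds = 0.189/(1−0.189) = 0.23305.
Likelihood ratio for E = 0.46/0.22 = 2.0909.
Posterior odds = prior odds × LR = 0.48728.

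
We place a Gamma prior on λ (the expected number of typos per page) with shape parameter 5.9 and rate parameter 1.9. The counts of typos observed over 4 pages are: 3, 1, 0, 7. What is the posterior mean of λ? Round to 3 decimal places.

Posterior mean ≈ 2.864

The Poisson likelihood adds the total count to the shape and the number of exposure periods to the rate. Here ∑xᵢ = 11 and n = 4, so shape 5.9→16.9 and rate 1.9→5.9.
E[λ | data] = 16.9/5.9 = 2.864.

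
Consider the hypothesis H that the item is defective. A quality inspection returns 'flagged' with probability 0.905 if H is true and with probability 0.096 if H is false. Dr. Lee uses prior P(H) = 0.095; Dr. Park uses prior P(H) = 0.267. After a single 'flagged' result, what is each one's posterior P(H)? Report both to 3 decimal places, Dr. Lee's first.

P('+'|H) = 0.905, P('+'|¬H) = 0.096.
Dr. Lee: numerator 0.905·0.095 = 0.085975; evidence = 0.085975+0.096·0.905 = 0.17286; posterior = 0.497.
Dr. Park: numerator 0.905·0.267 = 0.24164; evidence = 0.24164+0.096·0.733 = 0.31200; posterior = 0.774.

Dr. Lee: 0.497; Dr. Park: 0.774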